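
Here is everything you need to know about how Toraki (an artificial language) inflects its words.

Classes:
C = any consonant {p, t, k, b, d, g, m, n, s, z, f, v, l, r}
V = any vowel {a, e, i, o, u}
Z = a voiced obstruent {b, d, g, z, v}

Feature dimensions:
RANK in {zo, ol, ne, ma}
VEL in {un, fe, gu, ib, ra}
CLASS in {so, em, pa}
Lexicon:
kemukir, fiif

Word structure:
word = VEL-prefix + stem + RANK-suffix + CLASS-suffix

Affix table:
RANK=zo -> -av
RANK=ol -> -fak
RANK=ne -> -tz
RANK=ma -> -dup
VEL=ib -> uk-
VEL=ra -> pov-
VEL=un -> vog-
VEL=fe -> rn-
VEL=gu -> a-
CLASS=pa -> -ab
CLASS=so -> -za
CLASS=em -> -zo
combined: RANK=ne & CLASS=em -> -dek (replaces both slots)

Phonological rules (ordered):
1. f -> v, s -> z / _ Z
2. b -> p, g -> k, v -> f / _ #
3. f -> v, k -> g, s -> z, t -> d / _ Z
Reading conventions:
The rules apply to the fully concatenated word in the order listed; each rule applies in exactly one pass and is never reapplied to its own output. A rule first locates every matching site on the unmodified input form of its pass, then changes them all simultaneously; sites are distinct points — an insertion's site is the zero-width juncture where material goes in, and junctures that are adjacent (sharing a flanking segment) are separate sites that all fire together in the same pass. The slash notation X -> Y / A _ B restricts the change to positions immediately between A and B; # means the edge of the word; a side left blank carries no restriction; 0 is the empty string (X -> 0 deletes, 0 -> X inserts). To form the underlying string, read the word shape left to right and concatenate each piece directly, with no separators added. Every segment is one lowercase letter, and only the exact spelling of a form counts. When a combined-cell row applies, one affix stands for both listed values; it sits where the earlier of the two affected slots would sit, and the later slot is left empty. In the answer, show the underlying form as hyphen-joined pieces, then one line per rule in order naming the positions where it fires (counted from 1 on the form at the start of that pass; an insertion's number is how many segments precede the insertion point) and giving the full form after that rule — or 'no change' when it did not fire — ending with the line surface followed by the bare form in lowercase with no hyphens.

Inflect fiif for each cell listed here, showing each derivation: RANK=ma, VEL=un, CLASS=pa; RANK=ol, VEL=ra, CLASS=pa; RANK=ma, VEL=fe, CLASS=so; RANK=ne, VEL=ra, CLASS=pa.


cell RANK=ma, VEL=un, CLASS=pa:
underlying: vog-fiif-dup-ab
1. f -> v, s -> z / _ Z: fires at position(s) 7: vogfiivdupab
2. b -> p, g -> k, v -> f / _ #: fires at position(s) 12: vogfiivdupap
3. f -> v, k -> g, s -> z, t -> d / _ Z: no change
surface: vogfiivdupap

cell RANK=ol, VEL=ra, CLASS=pa:
underlying: pov-fiif-fak-ab
1. f -> v, s -> z / _ Z: no change
2. b -> p, g -> k, v -> f / _ #: fires at position(s) 12: povfiiffakap
3. f -> v, k -> g, s -> z, t -> d / _ Z: no change
surface: povfiiffakap

cell RANK=ma, VEL=fe, CLASS=so:
underlying: rn-fiif-dup-za
1. f -> v, s -> z / _ Z: fires at position(s) 6: rnfiivdupza
2. b -> p, g -> k, v -> f / _ #: no change
3. f -> v, k -> g, s -> z, t -> d / _ Z: no change
surface: rnfiivdupza

cell RANK=ne, VEL=ra, CLASS=pa:
underlying: pov-fiif-tz-ab
1. f -> v, s -> z / _ Z: no change
2. b -> p, g -> k, v -> f / _ #: fires at position(s) 11: povfiiftzap
3. f -> v, k -> g, s -> z, t -> d / _ Z: fires at position(s) 8: povfiifdzap
surface: povfiifdzap


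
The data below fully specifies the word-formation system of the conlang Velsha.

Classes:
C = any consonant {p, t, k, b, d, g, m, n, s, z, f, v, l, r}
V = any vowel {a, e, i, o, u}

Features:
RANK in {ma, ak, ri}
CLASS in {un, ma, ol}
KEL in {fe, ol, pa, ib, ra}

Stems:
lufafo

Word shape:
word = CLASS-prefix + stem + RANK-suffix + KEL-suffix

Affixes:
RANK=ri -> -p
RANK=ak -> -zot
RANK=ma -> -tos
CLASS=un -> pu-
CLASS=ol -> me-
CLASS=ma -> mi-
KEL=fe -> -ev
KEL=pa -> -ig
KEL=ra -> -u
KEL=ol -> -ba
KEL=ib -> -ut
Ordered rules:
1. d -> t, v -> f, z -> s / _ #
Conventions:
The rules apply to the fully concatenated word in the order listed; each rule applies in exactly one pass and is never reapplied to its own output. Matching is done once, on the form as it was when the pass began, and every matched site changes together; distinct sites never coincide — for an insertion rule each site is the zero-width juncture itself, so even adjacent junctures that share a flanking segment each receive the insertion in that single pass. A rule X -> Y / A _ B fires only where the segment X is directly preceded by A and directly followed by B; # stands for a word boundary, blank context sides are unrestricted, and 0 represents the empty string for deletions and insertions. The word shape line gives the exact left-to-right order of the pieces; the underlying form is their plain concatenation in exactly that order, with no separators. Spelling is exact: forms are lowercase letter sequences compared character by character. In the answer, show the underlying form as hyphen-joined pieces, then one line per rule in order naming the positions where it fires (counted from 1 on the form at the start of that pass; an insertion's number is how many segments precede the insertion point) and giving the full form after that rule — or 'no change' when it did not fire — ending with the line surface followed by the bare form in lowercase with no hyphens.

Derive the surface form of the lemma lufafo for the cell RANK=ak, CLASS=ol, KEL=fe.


underlying: me-lufafo-zot-ev
1. d -> t, v -> f, z -> s / _ #: fires at position(s) 13: melufafozotef
surface: melufafozotef


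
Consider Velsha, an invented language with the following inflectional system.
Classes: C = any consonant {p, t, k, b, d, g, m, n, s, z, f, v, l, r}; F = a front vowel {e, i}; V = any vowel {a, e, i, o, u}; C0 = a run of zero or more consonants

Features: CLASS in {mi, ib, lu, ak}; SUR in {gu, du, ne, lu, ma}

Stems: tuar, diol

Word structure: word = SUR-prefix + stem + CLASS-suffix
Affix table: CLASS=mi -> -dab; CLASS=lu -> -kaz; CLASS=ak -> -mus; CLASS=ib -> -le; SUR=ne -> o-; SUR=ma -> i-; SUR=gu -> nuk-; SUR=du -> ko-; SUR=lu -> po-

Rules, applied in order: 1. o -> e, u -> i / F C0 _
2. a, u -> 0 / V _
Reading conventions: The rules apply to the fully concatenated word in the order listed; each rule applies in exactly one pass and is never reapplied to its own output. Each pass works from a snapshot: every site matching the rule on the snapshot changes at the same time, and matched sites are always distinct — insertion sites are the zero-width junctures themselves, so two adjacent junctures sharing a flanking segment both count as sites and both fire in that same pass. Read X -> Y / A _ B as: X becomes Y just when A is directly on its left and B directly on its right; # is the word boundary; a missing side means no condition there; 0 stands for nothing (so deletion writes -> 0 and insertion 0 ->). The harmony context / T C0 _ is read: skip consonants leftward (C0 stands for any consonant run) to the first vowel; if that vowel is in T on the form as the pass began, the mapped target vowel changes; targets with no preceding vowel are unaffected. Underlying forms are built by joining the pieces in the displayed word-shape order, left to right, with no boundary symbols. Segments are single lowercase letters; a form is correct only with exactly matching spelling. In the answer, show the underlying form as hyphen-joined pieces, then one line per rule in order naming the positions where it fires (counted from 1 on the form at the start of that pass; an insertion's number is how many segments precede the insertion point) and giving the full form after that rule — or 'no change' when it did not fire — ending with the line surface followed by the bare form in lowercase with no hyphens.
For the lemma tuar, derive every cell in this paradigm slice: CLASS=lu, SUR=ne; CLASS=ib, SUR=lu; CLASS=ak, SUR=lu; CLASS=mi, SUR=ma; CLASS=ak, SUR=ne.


cell CLASS=lu, SUR=ne:
underlying: o-tuar-kaz
1. o -> e, u -> i / F C0 _: no change
2. a, u -> 0 / V _: fires at position(s) 4: oturkaz
surface: oturkaz

cell CLASS=ib, SUR=lu:
underlying: po-tuar-le
1. o -> e, u -> i / F C0 _: no change
2. a, u -> 0 / V _: fires at position(s) 5: poturle
surface: poturle

cell CLASS=ak, SUR=lu:
underlying: po-tuar-mus
1. o -> e, u -> i / F C0 _: no change
2. a, u -> 0 / V _: fires at position(s) 5: poturmus
surface: poturmus

cell CLASS=mi, SUR=ma:
underlying: i-tuar-dab
1. o -> e, u -> i / F C0 _: fires at position(s) 3: itiardab
2. a, u -> 0 / V _: fires at position(s) 4: itirdab
surface: itirdab

cell CLASS=ak, SUR=ne:
underlying: o-tuar-mus
1. o -> e, u -> i / F C0 _: no change
2. a, u -> 0 / V _: fires at position(s) 4: oturmus
surface: oturmus


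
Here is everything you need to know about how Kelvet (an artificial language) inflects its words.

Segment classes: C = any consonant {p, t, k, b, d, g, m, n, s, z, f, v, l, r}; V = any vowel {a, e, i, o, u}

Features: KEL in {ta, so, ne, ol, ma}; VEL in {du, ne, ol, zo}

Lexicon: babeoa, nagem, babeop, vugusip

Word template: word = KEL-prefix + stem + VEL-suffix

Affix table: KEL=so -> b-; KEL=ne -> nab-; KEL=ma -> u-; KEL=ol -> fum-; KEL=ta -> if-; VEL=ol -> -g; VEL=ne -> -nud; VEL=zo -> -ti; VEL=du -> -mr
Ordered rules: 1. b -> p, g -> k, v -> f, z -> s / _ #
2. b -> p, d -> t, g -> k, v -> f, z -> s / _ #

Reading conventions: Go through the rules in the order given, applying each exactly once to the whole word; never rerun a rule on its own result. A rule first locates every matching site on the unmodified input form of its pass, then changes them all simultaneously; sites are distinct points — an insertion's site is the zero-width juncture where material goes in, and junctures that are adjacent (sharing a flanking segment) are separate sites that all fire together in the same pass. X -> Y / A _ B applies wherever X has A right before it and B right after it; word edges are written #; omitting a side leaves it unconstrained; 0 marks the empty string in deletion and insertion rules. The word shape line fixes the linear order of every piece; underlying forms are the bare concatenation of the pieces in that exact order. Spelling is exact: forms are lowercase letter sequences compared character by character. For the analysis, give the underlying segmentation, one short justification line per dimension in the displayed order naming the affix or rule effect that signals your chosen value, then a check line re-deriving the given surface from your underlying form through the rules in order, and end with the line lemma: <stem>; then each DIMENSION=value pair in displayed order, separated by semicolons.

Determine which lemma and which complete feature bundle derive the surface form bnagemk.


underlying: b-nagem-g
KEL=so - signalled by the affix b-
VEL=ol - signalled by the affix -g
check: bnagemg -> bnagemk -> bnagemk
lemma: nagem; KEL=so; VEL=ol


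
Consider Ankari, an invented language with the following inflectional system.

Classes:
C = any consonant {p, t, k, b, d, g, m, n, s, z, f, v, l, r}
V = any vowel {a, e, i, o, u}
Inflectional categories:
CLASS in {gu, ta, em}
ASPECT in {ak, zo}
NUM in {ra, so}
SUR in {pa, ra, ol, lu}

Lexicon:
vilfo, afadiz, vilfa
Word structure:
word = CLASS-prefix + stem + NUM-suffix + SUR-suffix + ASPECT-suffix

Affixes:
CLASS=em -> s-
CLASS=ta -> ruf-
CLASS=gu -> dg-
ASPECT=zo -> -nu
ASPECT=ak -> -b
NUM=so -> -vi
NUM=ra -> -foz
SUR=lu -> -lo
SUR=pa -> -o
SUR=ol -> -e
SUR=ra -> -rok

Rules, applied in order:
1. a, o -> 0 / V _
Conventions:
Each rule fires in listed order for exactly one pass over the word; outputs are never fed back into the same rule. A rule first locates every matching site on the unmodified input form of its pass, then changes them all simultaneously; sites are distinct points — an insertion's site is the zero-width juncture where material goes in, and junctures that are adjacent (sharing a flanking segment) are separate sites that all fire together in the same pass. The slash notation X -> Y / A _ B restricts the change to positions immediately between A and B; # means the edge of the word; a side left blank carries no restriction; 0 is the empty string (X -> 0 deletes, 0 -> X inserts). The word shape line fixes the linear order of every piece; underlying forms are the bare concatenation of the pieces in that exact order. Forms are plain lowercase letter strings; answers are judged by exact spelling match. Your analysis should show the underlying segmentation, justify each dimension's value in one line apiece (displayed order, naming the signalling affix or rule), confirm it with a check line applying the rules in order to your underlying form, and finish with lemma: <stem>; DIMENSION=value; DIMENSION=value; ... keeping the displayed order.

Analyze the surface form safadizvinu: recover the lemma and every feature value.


underlying: s-afadiz-vi-o-nu
CLASS=em - signalled by the affix s-
ASPECT=zo - signalled by the affix -nu
NUM=so - signalled by the affix -vi
SUR=pa - signalled by the affix -o
check: safadizvionu -> safadizvinu
lemma: afadiz; CLASS=em; ASPECT=zo; NUM=so; SUR=pa


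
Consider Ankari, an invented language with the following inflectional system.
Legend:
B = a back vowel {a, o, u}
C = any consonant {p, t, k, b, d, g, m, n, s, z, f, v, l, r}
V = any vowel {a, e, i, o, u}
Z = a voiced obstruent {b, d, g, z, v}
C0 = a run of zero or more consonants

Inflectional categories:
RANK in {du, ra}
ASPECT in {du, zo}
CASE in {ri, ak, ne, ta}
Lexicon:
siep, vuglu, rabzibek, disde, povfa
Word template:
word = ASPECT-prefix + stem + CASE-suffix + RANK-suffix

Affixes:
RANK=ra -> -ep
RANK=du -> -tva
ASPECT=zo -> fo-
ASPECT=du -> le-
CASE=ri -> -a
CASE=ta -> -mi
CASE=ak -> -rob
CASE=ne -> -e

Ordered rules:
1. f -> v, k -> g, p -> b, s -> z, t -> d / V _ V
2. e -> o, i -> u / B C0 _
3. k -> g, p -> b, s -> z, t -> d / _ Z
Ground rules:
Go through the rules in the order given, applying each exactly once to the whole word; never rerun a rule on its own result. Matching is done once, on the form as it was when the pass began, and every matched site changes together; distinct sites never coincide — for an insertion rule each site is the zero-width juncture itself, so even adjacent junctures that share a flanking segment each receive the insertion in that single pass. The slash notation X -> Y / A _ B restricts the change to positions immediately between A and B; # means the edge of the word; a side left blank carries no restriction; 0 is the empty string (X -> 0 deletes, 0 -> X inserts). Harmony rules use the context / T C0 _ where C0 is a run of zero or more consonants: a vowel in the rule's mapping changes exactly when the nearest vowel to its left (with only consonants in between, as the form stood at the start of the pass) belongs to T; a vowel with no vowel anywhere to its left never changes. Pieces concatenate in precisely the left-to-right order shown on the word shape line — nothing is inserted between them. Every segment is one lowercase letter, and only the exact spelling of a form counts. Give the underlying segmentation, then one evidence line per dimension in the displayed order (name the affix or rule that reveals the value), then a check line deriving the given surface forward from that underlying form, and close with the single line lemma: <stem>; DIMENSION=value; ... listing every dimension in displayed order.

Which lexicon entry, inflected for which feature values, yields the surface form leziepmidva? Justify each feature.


underlying: le-siep-mi-tva
RANK=du - signalled by the affix -tva
ASPECT=du - signalled by the affix le-
CASE=ta - signalled by the affix -mi
check: lesiepmitva -> leziepmitva -> leziepmitva -> leziepmidva
lemma: siep; RANK=du; ASPECT=du; CASE=ta


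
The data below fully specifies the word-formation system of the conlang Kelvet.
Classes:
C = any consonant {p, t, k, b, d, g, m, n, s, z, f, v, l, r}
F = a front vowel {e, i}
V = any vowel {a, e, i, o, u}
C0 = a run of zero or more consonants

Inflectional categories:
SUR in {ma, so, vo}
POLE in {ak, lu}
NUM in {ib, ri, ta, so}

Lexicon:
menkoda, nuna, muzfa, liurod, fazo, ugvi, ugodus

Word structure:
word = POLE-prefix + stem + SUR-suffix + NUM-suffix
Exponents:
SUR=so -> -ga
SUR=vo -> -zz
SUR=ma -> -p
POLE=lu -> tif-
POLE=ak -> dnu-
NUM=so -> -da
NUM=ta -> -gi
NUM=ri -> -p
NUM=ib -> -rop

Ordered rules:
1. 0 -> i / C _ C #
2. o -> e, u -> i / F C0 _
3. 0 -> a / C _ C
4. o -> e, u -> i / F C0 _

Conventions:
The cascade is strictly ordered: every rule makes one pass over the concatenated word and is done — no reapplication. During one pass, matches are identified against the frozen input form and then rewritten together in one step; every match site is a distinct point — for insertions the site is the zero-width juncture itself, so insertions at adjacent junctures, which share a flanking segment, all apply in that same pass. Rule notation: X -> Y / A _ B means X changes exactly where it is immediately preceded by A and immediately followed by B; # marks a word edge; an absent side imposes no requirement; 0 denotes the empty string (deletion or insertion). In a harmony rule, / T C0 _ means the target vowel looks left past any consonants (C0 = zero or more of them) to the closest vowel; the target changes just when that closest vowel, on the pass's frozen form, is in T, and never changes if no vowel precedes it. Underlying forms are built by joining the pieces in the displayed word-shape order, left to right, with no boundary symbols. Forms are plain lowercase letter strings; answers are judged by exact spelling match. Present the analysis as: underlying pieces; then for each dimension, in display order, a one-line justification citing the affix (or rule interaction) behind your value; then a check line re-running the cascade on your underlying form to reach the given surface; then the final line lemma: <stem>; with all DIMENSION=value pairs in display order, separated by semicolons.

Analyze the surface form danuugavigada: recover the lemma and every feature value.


underlying: dnu-ugvi-ga-da
SUR=so - signalled by the affix -ga
POLE=ak - signalled by the affix dnu-
NUM=so - signalled by the affix -da
check: dnuugvigada -> dnuugvigada -> dnuugvigada -> danuugavigada -> danuugavigada
lemma: ugvi; SUR=so; POLE=ak; NUM=so


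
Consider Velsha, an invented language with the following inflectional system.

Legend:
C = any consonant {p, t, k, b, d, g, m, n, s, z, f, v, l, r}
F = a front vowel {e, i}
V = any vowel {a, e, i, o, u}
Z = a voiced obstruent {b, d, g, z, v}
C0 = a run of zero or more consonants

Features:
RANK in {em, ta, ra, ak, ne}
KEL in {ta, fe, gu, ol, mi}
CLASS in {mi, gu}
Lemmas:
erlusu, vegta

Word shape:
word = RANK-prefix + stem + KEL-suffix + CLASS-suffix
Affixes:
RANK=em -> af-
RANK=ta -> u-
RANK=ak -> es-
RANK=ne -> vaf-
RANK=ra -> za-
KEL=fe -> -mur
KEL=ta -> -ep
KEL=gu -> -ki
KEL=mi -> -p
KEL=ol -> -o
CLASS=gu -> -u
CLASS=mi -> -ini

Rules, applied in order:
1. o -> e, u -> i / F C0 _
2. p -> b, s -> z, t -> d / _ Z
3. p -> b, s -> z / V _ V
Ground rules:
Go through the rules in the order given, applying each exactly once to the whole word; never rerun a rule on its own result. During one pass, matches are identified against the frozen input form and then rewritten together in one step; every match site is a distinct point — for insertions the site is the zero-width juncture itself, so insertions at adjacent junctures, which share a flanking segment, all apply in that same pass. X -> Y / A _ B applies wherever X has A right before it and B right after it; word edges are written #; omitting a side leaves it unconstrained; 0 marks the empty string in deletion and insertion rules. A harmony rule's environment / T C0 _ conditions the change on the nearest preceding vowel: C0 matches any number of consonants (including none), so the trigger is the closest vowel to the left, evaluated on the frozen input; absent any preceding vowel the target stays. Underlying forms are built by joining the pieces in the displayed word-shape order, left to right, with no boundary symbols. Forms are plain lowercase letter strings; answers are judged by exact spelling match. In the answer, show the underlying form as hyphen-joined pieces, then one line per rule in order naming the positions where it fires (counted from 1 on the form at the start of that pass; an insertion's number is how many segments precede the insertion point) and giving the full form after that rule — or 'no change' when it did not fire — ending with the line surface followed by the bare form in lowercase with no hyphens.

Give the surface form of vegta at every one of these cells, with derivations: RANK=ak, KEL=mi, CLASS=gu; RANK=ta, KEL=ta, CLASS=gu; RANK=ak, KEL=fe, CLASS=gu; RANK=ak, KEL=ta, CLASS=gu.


cell RANK=ak, KEL=mi, CLASS=gu:
underlying: es-vegta-p-u
1. o -> e, u -> i / F C0 _: no change
2. p -> b, s -> z, t -> d / _ Z: fires at position(s) 2: ezvegtapu
3. p -> b, s -> z / V _ V: fires at position(s) 8: ezvegtabu
surface: ezvegtabu

cell RANK=ta, KEL=ta, CLASS=gu:
underlying: u-vegta-ep-u
1. o -> e, u -> i / F C0 _: fires at position(s) 9: uvegtaepi
2. p -> b, s -> z, t -> d / _ Z: no change
3. p -> b, s -> z / V _ V: fires at position(s) 8: uvegtaebi
surface: uvegtaebi

cell RANK=ak, KEL=fe, CLASS=gu:
underlying: es-vegta-mur-u
1. o -> e, u -> i / F C0 _: no change
2. p -> b, s -> z, t -> d / _ Z: fires at position(s) 2: ezvegtamuru
3. p -> b, s -> z / V _ V: no change
surface: ezvegtamuru

cell RANK=ak, KEL=ta, CLASS=gu:
underlying: es-vegta-ep-u
1. o -> e, u -> i / F C0 _: fires at position(s) 10: esvegtaepi
2. p -> b, s -> z, t -> d / _ Z: fires at position(s) 2: ezvegtaepi
3. p -> b, s -> z / V _ V: fires at position(s) 9: ezvegtaebi
surface: ezvegtaebi


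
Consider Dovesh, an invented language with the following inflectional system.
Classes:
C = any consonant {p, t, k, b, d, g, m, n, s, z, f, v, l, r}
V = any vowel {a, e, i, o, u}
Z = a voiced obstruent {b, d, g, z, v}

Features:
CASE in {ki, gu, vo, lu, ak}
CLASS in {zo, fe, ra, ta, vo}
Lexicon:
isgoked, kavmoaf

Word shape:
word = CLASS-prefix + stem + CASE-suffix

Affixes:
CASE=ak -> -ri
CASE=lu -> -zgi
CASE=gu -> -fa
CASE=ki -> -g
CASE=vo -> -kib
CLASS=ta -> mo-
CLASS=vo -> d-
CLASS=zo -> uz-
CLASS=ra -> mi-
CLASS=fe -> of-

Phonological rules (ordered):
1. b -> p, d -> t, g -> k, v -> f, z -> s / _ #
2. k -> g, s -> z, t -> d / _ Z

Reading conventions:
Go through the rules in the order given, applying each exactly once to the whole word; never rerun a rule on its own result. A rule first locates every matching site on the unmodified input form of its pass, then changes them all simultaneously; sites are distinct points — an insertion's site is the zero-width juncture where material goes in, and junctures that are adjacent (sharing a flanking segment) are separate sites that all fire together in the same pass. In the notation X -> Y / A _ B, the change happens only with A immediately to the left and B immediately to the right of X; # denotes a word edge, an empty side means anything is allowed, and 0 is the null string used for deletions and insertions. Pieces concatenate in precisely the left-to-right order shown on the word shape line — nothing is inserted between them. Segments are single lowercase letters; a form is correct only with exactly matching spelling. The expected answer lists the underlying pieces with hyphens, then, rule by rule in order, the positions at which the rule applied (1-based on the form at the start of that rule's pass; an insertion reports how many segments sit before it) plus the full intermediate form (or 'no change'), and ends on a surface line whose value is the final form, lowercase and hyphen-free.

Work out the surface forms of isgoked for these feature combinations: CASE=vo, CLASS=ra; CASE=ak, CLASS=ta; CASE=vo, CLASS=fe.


cell CASE=vo, CLASS=ra:
underlying: mi-isgoked-kib
1. b -> p, d -> t, g -> k, v -> f, z -> s / _ #: fires at position(s) 12: miisgokedkip
2. k -> g, s -> z, t -> d / _ Z: fires at position(s) 4: miizgokedkip
surface: miizgokedkip

cell CASE=ak, CLASS=ta:
underlying: mo-isgoked-ri
1. b -> p, d -> t, g -> k, v -> f, z -> s / _ #: no change
2. k -> g, s -> z, t -> d / _ Z: fires at position(s) 4: moizgokedri
surface: moizgokedri

cell CASE=vo, CLASS=fe:
underlying: of-isgoked-kib
1. b -> p, d -> t, g -> k, v -> f, z -> s / _ #: fires at position(s) 12: ofisgokedkip
2. k -> g, s -> z, t -> d / _ Z: fires at position(s) 4: ofizgokedkip
surface: ofizgokedkip


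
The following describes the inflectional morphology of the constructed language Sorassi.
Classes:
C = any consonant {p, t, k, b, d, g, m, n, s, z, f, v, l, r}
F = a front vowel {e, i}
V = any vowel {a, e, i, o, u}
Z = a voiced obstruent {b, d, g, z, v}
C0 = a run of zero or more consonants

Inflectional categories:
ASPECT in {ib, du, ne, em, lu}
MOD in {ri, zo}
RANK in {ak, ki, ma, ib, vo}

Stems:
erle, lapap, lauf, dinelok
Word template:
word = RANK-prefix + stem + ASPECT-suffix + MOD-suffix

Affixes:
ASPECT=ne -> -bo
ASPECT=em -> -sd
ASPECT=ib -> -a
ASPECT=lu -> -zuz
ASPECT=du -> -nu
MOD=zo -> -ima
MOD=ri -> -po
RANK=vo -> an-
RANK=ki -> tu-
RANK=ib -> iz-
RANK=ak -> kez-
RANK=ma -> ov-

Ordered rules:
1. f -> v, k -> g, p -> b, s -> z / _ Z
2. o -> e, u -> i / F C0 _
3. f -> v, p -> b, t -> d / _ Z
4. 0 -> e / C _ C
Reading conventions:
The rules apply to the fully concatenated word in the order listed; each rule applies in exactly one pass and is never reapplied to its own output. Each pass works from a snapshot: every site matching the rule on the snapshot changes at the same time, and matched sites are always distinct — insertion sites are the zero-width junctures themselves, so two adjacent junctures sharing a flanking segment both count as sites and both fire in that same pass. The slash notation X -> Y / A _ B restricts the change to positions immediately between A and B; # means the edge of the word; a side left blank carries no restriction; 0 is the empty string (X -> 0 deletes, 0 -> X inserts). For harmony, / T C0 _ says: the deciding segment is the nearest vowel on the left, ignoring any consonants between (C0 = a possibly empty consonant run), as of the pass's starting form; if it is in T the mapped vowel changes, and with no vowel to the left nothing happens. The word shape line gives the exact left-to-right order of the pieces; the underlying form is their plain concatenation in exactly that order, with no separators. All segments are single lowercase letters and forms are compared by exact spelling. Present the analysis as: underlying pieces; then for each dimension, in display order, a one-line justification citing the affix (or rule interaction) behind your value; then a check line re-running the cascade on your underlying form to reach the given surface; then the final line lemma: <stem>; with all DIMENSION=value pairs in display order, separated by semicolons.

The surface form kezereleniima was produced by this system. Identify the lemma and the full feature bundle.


underlying: kez-erle-nu-ima
ASPECT=du - signalled by the affix -nu
MOD=zo - signalled by the affix -ima
RANK=ak - signalled by the affix kez-
check: kezerlenuima -> kezerlenuima -> kezerleniima -> kezerleniima -> kezereleniima
lemma: erle; ASPECT=du; MOD=zo; RANK=ak


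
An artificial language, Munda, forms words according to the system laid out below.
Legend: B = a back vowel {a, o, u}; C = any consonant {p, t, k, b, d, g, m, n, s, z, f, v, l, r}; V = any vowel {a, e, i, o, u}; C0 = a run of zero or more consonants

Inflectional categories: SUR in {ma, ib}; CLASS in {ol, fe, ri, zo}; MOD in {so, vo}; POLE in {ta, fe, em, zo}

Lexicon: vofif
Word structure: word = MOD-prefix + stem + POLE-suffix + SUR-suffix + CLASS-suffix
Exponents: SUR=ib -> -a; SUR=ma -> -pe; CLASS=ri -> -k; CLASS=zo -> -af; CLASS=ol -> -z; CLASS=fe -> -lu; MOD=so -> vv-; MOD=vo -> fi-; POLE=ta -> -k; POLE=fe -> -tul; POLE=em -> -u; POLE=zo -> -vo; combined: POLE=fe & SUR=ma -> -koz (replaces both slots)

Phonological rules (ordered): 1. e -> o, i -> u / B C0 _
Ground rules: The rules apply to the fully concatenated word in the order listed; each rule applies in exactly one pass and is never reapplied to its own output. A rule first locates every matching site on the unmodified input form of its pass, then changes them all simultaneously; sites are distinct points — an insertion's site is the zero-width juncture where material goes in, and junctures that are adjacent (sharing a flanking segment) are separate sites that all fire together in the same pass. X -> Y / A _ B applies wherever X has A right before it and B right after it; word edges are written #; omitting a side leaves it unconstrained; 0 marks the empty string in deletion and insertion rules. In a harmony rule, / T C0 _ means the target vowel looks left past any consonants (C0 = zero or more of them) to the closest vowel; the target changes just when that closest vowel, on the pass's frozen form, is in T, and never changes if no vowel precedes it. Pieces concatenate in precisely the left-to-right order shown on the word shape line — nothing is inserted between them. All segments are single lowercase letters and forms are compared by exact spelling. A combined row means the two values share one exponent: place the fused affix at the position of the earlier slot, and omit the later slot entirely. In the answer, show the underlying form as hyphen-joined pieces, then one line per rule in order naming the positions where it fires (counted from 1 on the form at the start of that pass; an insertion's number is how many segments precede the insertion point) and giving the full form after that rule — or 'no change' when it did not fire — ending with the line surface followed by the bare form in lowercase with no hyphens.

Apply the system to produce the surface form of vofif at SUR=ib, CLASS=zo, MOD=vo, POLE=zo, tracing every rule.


underlying: fi-vofif-vo-a-af
1. e -> o, i -> u / B C0 _: fires at position(s) 6: fivofufvoaaf
surface: fivofufvoaaf


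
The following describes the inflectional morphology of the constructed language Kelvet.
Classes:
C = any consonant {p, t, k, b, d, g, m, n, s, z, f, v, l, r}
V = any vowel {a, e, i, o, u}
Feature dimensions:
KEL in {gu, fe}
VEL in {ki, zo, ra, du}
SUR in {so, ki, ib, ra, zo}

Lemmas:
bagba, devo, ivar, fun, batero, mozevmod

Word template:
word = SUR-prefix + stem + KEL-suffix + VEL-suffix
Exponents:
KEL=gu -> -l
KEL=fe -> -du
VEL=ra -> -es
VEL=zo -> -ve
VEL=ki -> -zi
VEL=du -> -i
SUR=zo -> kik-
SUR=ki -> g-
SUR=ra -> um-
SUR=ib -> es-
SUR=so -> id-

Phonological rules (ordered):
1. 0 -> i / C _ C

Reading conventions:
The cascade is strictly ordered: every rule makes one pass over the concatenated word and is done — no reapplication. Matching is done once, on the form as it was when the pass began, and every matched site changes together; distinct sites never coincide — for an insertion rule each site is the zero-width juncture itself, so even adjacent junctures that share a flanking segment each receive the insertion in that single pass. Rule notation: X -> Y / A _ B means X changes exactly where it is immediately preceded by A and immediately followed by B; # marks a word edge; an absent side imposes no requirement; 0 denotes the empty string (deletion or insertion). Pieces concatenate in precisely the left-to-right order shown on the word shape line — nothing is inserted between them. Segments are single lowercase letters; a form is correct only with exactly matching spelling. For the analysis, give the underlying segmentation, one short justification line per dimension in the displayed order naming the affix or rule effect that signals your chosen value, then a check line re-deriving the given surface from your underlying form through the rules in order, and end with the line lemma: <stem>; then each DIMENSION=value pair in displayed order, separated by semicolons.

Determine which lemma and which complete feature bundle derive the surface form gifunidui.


underlying: g-fun-du-i
KEL=fe - signalled by the affix -du
VEL=du - signalled by the affix -i
SUR=ki - signalled by the affix g-
check: gfundui -> gifunidui
lemma: fun; KEL=fe; VEL=du; SUR=ki


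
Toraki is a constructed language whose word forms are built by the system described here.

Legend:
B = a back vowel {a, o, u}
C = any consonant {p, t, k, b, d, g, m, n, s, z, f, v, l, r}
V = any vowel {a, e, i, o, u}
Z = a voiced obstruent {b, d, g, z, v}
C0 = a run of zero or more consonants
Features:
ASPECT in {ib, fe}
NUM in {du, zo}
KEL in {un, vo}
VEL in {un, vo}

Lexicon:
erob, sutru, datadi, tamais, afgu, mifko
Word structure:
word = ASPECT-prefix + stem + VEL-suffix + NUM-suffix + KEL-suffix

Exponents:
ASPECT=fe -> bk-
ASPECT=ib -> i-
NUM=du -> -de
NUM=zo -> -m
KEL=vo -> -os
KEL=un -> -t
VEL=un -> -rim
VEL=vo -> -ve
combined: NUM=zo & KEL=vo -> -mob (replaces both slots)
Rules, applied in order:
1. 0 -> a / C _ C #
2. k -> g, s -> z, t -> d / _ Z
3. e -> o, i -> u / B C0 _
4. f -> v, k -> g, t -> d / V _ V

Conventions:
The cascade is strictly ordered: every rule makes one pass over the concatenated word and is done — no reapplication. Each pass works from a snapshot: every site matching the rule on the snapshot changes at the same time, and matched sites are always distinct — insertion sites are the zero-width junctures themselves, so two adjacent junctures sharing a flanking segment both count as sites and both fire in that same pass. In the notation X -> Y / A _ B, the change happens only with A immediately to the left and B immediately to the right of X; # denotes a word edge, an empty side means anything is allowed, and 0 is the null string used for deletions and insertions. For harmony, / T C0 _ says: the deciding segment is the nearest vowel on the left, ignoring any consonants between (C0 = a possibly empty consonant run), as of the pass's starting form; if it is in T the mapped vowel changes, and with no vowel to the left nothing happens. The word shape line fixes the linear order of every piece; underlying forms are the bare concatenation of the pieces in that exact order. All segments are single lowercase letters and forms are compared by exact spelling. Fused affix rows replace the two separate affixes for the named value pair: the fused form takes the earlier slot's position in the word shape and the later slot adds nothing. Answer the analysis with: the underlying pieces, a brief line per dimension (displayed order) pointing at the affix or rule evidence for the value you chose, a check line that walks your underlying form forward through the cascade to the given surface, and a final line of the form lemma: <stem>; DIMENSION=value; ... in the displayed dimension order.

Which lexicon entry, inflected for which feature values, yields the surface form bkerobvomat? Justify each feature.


underlying: bk-erob-ve-m-t
ASPECT=fe - signalled by the affix bk-
NUM=zo - signalled by the affix -m
KEL=un - signalled by the affix -t
VEL=vo - signalled by the affix -ve
check: bkerobvemt -> bkerobvemat -> bkerobvemat -> bkerobvomat -> bkerobvomat
lemma: erob; ASPECT=fe; NUM=zo; KEL=un; VEL=vo


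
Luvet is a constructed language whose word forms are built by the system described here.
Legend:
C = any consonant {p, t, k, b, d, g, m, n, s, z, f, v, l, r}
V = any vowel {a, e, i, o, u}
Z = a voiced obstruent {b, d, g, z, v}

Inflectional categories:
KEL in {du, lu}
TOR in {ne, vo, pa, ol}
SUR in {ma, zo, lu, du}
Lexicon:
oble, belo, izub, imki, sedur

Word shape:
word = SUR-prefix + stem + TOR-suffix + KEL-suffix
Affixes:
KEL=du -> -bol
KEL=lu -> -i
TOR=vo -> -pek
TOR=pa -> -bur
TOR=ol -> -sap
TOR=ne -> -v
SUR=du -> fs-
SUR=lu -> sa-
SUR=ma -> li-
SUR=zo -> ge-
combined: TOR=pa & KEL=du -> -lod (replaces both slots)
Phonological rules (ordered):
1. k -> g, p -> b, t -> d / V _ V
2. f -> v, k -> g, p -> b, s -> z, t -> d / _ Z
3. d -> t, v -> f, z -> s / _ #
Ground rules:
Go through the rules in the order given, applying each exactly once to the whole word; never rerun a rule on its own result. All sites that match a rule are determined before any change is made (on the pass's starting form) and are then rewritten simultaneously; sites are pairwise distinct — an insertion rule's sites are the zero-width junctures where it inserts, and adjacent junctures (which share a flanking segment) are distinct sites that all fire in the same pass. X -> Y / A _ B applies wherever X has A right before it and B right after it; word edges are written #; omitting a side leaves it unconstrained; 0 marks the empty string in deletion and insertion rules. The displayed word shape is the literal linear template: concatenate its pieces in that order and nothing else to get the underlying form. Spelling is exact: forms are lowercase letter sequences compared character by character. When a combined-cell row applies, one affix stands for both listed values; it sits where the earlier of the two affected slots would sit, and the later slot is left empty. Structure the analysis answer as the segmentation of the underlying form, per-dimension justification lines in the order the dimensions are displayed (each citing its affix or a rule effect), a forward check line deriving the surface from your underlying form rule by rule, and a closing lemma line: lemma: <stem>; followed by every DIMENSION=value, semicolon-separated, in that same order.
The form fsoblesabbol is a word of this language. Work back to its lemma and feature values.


underlying: fs-oble-sap-bol
KEL=du - signalled by the affix -bol
TOR=ol - signalled by the affix -sap
SUR=du - signalled by the affix fs-
check: fsoblesapbol -> fsoblesapbol -> fsoblesabbol -> fsoblesabbol
lemma: oble; KEL=du; TOR=ol; SUR=du


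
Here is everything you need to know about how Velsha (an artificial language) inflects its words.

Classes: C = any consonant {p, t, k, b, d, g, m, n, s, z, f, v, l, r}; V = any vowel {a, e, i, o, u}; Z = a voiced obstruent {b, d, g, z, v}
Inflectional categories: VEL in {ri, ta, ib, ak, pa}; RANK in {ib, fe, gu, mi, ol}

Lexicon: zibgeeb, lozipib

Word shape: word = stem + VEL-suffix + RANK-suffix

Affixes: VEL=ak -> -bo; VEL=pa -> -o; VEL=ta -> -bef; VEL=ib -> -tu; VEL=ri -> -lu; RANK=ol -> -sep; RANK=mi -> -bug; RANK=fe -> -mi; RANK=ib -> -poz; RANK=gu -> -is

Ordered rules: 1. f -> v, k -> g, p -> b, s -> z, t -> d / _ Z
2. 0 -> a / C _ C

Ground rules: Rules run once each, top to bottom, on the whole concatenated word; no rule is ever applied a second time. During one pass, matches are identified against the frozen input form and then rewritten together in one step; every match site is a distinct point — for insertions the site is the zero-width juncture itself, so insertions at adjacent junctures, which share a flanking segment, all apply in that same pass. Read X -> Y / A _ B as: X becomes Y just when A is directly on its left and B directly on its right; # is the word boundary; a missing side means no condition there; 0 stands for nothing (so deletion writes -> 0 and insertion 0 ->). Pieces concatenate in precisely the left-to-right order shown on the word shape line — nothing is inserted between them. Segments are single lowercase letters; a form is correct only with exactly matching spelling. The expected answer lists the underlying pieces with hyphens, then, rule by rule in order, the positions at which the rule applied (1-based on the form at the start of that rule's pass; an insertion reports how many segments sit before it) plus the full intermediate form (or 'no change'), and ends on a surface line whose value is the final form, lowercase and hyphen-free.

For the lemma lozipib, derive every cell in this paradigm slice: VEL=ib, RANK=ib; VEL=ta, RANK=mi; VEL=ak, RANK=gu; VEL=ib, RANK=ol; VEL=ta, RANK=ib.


cell VEL=ib, RANK=ib:
underlying: lozipib-tu-poz
1. f -> v, k -> g, p -> b, s -> z, t -> d / _ Z: no change
2. 0 -> a / C _ C: inserts after position(s) 7: lozipibatupoz
surface: lozipibatupoz

cell VEL=ta, RANK=mi:
underlying: lozipib-bef-bug
1. f -> v, k -> g, p -> b, s -> z, t -> d / _ Z: fires at position(s) 10: lozipibbevbug
2. 0 -> a / C _ C: inserts after position(s) 7, 10: lozipibabevabug
surface: lozipibabevabug

cell VEL=ak, RANK=gu:
underlying: lozipib-bo-is
1. f -> v, k -> g, p -> b, s -> z, t -> d / _ Z: no change
2. 0 -> a / C _ C: inserts after position(s) 7: lozipibabois
surface: lozipibabois

cell VEL=ib, RANK=ol:
underlying: lozipib-tu-sep
1. f -> v, k -> g, p -> b, s -> z, t -> d / _ Z: no change
2. 0 -> a / C _ C: inserts after position(s) 7: lozipibatusep
surface: lozipibatusep

cell VEL=ta, RANK=ib:
underlying: lozipib-bef-poz
1. f -> v, k -> g, p -> b, s -> z, t -> d / _ Z: no change
2. 0 -> a / C _ C: inserts after position(s) 7, 10: lozipibabefapoz
surface: lozipibabefapoz
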